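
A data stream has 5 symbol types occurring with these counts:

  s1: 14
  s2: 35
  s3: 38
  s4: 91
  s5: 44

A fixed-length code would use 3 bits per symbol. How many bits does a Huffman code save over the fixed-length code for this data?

182

Fixed-length: 3 bits × 222 symbols = 666 bits.
Huffman merges:
s1(14) + s2(35) → 49
s3(38) + s5(44) → 82
49 + 82 → 131
s4(91) + 131 → 222
Huffman total = 49 + 82 + 131 + 222 = 484 bits.
Saving = 666 − 484 = 182 bits.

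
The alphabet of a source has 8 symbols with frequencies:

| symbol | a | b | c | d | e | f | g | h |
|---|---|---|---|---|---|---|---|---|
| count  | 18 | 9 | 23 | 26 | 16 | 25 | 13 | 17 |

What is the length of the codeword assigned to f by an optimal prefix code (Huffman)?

Build the tree from the bottom:
combine b(9), g(13) → 22
combine e(16), h(17) → 33
combine a(18), 22 → 40
combine c(23), f(25) → 48
combine d(26), 33 → 59
combine 40, 48 → 88
combine 59, 88 → 147
f's leaf is at depth 3, giving a 3-bit codeword.

3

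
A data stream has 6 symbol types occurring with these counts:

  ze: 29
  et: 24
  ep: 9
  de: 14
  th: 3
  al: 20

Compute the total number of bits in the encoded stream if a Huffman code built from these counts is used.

236

Merge the two smallest weights repeatedly:
th(3) + ep(9) → 12
12 + de(14) → 26
al(20) + et(24) → 44
26 + ze(29) → 55
44 + 55 → 99
Each symbol's bit-cost is frequency × depth; summing gives 236 bits (equivalently 12 + 26 + 44 + 55 + 99).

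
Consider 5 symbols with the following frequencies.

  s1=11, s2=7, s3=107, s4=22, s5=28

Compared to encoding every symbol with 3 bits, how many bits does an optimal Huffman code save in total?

224

Fixed-length: 3 bits × 175 symbols = 525 bits.
Huffman merges:
merge s2(7) and s1(11): 18
merge 18 and s4(22): 40
merge s5(28) and 40: 68
merge 68 and s3(107): 175
Huffman total = 18 + 40 + 68 + 175 = 301 bits.
Saving = 525 − 301 = 224 bits.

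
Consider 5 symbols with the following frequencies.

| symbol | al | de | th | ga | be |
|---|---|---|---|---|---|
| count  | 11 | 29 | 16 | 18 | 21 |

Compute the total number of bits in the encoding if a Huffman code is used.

Greedily combine the two least-frequent nodes:
merge al(11) and th(16): 27
merge ga(18) and be(21): 39
merge 27 and de(29): 56
merge 39 and 56: 95
Total encoded bits = sum of merged weights = 27 + 39 + 56 + 95 = 217.

217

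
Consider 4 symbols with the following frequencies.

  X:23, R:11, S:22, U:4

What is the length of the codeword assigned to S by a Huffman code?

2

Repeatedly merge the two smallest:
U(4) + R(11) → 15
15 + S(22) → 37
X(23) + 37 → 60
S sits 2 levels below the root, so its codeword is 2 bits.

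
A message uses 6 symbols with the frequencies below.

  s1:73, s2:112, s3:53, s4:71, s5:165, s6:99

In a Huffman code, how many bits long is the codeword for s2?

2

Huffman merges, smallest pair first:
s3(53) + s4(71) → 124
s1(73) + s6(99) → 172
s2(112) + 124 → 236
s5(165) + 172 → 337
236 + 337 → 573
The subtree containing s2 is merged 2 times, so code length = 2.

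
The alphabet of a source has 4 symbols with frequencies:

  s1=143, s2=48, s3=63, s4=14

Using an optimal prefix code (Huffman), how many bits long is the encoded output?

455

Greedily combine the two least-frequent nodes:
merge s4(14) and s2(48): 62
merge 62 and s3(63): 125
merge 125 and s1(143): 268
Total encoded bits = sum of merged weights = 62 + 125 + 268 = 455.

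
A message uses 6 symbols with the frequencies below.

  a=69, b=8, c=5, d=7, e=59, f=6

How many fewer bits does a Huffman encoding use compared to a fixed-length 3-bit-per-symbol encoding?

171

Fixed-length: 3 bits × 154 symbols = 462 bits.
Huffman merges:
combine c(5), f(6) → 11
combine d(7), b(8) → 15
combine 11, 15 → 26
combine 26, e(59) → 85
combine a(69), 85 → 154
Huffman total = 11 + 15 + 26 + 85 + 154 = 291 bits.
Saving = 462 − 291 = 171 bits.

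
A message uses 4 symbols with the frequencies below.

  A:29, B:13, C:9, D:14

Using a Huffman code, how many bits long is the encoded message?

Build the Huffman tree bottom-up:
combine C(9), B(13) → 22
combine D(14), 22 → 36
combine A(29), 36 → 65
Total encoded bits = sum of merged weights = 22 + 36 + 65 = 123.

123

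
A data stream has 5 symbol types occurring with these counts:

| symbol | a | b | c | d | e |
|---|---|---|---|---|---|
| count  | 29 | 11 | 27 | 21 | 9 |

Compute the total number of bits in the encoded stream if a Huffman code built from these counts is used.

Merge the two smallest weights repeatedly:
combine e(9), b(11) → 20
combine 20, d(21) → 41
combine c(27), a(29) → 56
combine 41, 56 → 97
Each symbol's bit-cost is frequency × depth; summing gives 214 bits (equivalently 20 + 41 + 56 + 97).

214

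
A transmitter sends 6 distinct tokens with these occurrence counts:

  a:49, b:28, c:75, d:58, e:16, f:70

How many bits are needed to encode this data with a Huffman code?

729

Greedily combine the two least-frequent nodes:
merge e(16) and b(28): 44
merge 44 and a(49): 93
merge d(58) and f(70): 128
merge c(75) and 93: 168
merge 128 and 168: 296
The encoded length is the sum of every internal node's weight: 44 + 93 + 128 + 168 + 296 = 729 bits.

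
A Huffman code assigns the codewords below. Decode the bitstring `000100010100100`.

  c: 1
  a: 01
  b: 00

babaabcb

Read left to right; each codeword is recognised as soon as it completes (prefix code):
  00→b | 01→a | 00→b | 01→a | 01→a | 00→b | 1→c | 00→b
Decoded message: babaabcb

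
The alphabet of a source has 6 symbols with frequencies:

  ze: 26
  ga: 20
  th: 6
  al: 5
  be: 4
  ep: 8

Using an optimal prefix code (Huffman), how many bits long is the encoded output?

158

Greedily combine the two least-frequent nodes:
merge be(4) and al(5): 9
merge th(6) and ep(8): 14
merge 9 and 14: 23
merge ga(20) and 23: 43
merge ze(26) and 43: 69
The encoded length is the sum of every internal node's weight: 9 + 14 + 23 + 43 + 69 = 158 bits.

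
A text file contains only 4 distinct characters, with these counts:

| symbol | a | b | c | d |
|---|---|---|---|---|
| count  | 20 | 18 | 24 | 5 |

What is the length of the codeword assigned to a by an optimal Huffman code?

2

Repeatedly merge the two smallest:
merge d(5) and b(18): 23
merge a(20) and 23: 43
merge c(24) and 43: 67
a's leaf is at depth 2, giving a 2-bit codeword.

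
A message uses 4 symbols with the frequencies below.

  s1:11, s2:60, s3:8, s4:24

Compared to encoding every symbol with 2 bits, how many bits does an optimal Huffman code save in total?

Fixed-length: 2 bits × 103 symbols = 206 bits.
Huffman merges:
s3(8) + s1(11) → 19
19 + s4(24) → 43
43 + s2(60) → 103
Huffman total = 19 + 43 + 103 = 165 bits.
Saving = 206 − 165 = 41 bits.

41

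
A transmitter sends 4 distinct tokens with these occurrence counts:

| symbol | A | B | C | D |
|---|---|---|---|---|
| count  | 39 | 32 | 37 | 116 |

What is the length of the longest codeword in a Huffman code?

Merge the two lowest-weight nodes at each step:
combine B(32), C(37) → 69
combine A(39), 69 → 108
combine 108, D(116) → 224
The rarest symbols sit at the bottom; the longest codeword is 3 bits.

3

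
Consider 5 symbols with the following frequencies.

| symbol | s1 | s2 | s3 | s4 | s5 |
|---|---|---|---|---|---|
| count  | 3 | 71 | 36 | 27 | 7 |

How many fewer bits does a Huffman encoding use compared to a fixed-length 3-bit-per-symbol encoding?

168

Fixed-length: 3 bits × 144 symbols = 432 bits.
Huffman merges:
merge s1(3) and s5(7): 10
merge 10 and s4(27): 37
merge s3(36) and 37: 73
merge s2(71) and 73: 144
Huffman total = 10 + 37 + 73 + 144 = 264 bits.
Saving = 432 − 264 = 168 bits.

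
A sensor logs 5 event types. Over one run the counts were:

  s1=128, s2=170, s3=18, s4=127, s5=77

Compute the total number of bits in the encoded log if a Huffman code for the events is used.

Build the Huffman tree bottom-up:
s3(18) + s5(77) → 95
95 + s4(127) → 222
s1(128) + s2(170) → 298
222 + 298 → 520
The encoded length is the sum of every internal node's weight: 95 + 222 + 298 + 520 = 1135 bits.

1135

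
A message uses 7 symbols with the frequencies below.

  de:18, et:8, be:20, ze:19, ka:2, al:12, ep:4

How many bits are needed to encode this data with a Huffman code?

212

Greedily combine the two least-frequent nodes:
ka(2) + ep(4) → 6
6 + et(8) → 14
al(12) + 14 → 26
de(18) + ze(19) → 37
be(20) + 26 → 46
37 + 46 → 83
The encoded length is the sum of every internal node's weight: 6 + 14 + 26 + 37 + 46 + 83 = 212 bits.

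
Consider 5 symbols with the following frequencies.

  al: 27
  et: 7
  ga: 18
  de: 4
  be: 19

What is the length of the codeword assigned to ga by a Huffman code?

2

Build the tree from the bottom:
merge de(4) and et(7): 11
merge 11 and ga(18): 29
merge be(19) and al(27): 46
merge 29 and 46: 75
The subtree containing ga is merged 2 times, so code length = 2.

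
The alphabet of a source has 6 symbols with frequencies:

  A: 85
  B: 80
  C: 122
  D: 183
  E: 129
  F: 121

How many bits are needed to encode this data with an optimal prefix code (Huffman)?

Merge the two smallest weights repeatedly:
merge B(80) and A(85): 165
merge F(121) and C(122): 243
merge E(129) and 165: 294
merge D(183) and 243: 426
merge 294 and 426: 720
The encoded length is the sum of every internal node's weight: 165 + 243 + 294 + 426 + 720 = 1848 bits.

1848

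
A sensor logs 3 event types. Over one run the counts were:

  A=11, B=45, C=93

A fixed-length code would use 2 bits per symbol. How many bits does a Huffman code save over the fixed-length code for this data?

93

Fixed-length: 2 bits × 149 symbols = 298 bits.
Huffman merges:
combine A(11), B(45) → 56
combine 56, C(93) → 149
Huffman total = 56 + 149 = 205 bits.
Saving = 298 − 205 = 93 bits.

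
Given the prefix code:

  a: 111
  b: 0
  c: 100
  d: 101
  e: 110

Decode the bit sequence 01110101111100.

Read left to right; each codeword is recognised as soon as it completes (prefix code):
  0→b | 111→a | 0→b | 101→d | 111→a | 100→c
Decoded message: babdac

babdac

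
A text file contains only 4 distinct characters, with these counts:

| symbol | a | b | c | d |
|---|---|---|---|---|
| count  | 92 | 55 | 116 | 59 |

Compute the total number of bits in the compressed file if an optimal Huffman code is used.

Merge the two smallest weights repeatedly:
merge b(55) and d(59): 114
merge a(92) and 114: 206
merge c(116) and 206: 322
Total encoded bits = sum of merged weights = 114 + 206 + 322 = 642.

642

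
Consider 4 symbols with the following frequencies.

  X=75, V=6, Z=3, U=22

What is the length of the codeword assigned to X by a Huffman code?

Huffman merges, smallest pair first:
merge Z(3) and V(6): 9
merge 9 and U(22): 31
merge 31 and X(75): 106
X is merged only at the final step, so code length = 1.

1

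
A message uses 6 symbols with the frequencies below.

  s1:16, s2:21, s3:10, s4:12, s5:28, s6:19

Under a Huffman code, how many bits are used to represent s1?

3

Huffman merges, smallest pair first:
combine s3(10), s4(12) → 22
combine s1(16), s6(19) → 35
combine s2(21), 22 → 43
combine s5(28), 35 → 63
combine 43, 63 → 106
The subtree containing s1 is merged 3 times, so code length = 3.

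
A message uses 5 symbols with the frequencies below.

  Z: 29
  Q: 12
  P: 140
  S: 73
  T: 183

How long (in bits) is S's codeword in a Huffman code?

3

Huffman merges, smallest pair first:
combine Q(12), Z(29) → 41
combine 41, S(73) → 114
combine 114, P(140) → 254
combine T(183), 254 → 437
The subtree containing S is merged 3 times, so code length = 3.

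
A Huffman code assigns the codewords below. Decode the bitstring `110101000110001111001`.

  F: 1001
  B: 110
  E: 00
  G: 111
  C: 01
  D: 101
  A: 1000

Read left to right; each codeword is recognised as soon as it completes (prefix code):
  110→B | 101→D | 00→E | 01→C | 1000→A | 111→G | 1001→F
Decoded message: BDECAGF

BDECAGF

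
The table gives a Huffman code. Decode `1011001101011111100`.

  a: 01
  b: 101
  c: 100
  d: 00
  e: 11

Read left to right; each codeword is recognised as soon as it completes (prefix code):
  101→b | 100→c | 11→e | 01→a | 01→a | 11→e | 11→e | 100→c
Decoded message: bceaaeec

bceaaeec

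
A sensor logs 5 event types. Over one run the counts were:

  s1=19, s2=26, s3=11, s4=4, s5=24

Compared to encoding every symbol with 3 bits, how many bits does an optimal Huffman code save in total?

Fixed-length: 3 bits × 84 symbols = 252 bits.
Huffman merges:
combine s4(4), s3(11) → 15
combine 15, s1(19) → 34
combine s5(24), s2(26) → 50
combine 34, 50 → 84
Huffman total = 15 + 34 + 50 + 84 = 183 bits.
Saving = 252 − 183 = 69 bits.

69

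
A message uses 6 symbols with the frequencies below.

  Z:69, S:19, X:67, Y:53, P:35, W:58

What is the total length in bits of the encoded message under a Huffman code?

Merge the two smallest weights repeatedly:
combine S(19), P(35) → 54
combine Y(53), 54 → 107
combine W(58), X(67) → 125
combine Z(69), 107 → 176
combine 125, 176 → 301
Total encoded bits = sum of merged weights = 54 + 107 + 125 + 176 + 301 = 763.

763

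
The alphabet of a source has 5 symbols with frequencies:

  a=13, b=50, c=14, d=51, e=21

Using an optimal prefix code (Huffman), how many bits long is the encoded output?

322

Build the Huffman tree bottom-up:
combine a(13), c(14) → 27
combine e(21), 27 → 48
combine 48, b(50) → 98
combine d(51), 98 → 149
Each symbol's bit-cost is frequency × depth; summing gives 322 bits (equivalently 27 + 48 + 98 + 149).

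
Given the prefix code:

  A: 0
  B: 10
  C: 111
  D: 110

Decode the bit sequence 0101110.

Read left to right; each codeword is recognised as soon as it completes (prefix code):
  0→A | 10→B | 111→C | 0→A
Decoded message: ABCA

ABCA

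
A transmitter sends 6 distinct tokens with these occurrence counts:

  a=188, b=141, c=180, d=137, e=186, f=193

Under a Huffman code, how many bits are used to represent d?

3

Build the tree from the bottom:
d(137) + b(141) → 278
c(180) + e(186) → 366
a(188) + f(193) → 381
278 + 366 → 644
381 + 644 → 1025
The subtree containing d is merged 3 times, so code length = 3.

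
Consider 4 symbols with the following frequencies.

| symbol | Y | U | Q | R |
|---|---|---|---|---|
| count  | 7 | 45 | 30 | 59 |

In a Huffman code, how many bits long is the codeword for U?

Huffman merges, smallest pair first:
Y(7) + Q(30) → 37
37 + U(45) → 82
R(59) + 82 → 141
U sits 2 levels below the root, so its codeword is 2 bits.

2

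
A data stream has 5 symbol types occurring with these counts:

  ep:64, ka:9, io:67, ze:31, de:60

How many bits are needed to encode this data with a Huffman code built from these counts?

Build the Huffman tree bottom-up:
combine ka(9), ze(31) → 40
combine 40, de(60) → 100
combine ep(64), io(67) → 131
combine 100, 131 → 231
The encoded length is the sum of every internal node's weight: 40 + 100 + 131 + 231 = 502 bits.

502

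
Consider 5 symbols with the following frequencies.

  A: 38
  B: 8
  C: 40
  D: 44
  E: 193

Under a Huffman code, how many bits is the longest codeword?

Merge the two lowest-weight nodes at each step:
B(8) + A(38) → 46
C(40) + D(44) → 84
46 + 84 → 130
130 + E(193) → 323
The first pair merged (B, A) ends up deepest, at depth 3.

3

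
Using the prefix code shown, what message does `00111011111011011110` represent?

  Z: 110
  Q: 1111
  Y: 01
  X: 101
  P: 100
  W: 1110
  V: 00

Read left to right; each codeword is recognised as soon as it completes (prefix code):
  00→V | 1110→W | 1111→Q | 101→X | 101→X | 1110→W
Decoded message: VWQXXW

VWQXXW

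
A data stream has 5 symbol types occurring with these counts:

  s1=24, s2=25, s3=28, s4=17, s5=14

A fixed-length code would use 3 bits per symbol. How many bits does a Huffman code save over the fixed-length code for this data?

Fixed-length: 3 bits × 108 symbols = 324 bits.
Huffman merges:
merge s5(14) and s4(17): 31
merge s1(24) and s2(25): 49
merge s3(28) and 31: 59
merge 49 and 59: 108
Huffman total = 31 + 49 + 59 + 108 = 247 bits.
Saving = 324 − 247 = 77 bits.

77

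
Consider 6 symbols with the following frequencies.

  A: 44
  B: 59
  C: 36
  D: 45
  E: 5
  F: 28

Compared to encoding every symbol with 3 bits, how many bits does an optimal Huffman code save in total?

115

Fixed-length: 3 bits × 217 symbols = 651 bits.
Huffman merges:
combine E(5), F(28) → 33
combine 33, C(36) → 69
combine A(44), D(45) → 89
combine B(59), 69 → 128
combine 89, 128 → 217
Huffman total = 33 + 69 + 89 + 128 + 217 = 536 bits.
Saving = 651 − 536 = 115 bits.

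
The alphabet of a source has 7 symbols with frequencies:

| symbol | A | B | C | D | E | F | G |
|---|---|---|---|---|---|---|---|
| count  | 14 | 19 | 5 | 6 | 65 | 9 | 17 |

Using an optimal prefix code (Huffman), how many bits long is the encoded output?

Build the Huffman tree bottom-up:
merge C(5) and D(6): 11
merge F(9) and 11: 20
merge A(14) and G(17): 31
merge B(19) and 20: 39
merge 31 and 39: 70
merge E(65) and 70: 135
Total encoded bits = sum of merged weights = 11 + 20 + 31 + 39 + 70 + 135 = 306.

306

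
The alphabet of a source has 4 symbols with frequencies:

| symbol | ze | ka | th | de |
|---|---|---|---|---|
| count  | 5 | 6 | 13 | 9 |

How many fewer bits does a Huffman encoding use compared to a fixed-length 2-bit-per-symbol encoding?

2

Fixed-length: 2 bits × 33 symbols = 66 bits.
Huffman merges:
merge ze(5) and ka(6): 11
merge de(9) and 11: 20
merge th(13) and 20: 33
Huffman total = 11 + 20 + 33 = 64 bits.
Saving = 66 − 64 = 2 bits.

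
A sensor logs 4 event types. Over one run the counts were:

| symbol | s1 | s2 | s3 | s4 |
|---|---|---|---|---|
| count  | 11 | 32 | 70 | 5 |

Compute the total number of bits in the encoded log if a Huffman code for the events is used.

Build the Huffman tree bottom-up:
combine s4(5), s1(11) → 16
combine 16, s2(32) → 48
combine 48, s3(70) → 118
Each symbol's bit-cost is frequency × depth; summing gives 182 bits (equivalently 16 + 48 + 118).

182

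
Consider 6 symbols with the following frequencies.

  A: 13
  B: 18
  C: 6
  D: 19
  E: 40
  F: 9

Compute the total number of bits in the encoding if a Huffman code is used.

250

Greedily combine the two least-frequent nodes:
C(6) + F(9) → 15
A(13) + 15 → 28
B(18) + D(19) → 37
28 + 37 → 65
E(40) + 65 → 105
Total encoded bits = sum of merged weights = 15 + 28 + 37 + 65 + 105 = 250.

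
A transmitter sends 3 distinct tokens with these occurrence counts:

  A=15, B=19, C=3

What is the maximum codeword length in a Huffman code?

2

Merge the two lowest-weight nodes at each step:
C(3) + A(15) → 18
18 + B(19) → 37
The first pair merged (C, A) ends up deepest, at depth 2.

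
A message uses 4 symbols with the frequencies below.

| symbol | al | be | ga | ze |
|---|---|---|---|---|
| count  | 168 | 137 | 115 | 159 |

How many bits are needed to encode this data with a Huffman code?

1158

Merge the two smallest weights repeatedly:
merge ga(115) and be(137): 252
merge ze(159) and al(168): 327
merge 252 and 327: 579
Total encoded bits = sum of merged weights = 252 + 327 + 579 = 1158.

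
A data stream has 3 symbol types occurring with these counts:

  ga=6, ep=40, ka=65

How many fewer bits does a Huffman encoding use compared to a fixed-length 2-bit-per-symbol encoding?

Fixed-length: 2 bits × 111 symbols = 222 bits.
Huffman merges:
combine ga(6), ep(40) → 46
combine 46, ka(65) → 111
Huffman total = 46 + 111 = 157 bits.
Saving = 222 − 157 = 65 bits.

65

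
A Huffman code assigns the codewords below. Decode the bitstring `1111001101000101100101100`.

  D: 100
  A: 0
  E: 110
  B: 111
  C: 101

Read left to right; each codeword is recognised as soon as it completes (prefix code):
  111→B | 100→D | 110→E | 100→D | 0→A | 101→C | 100→D | 101→C | 100→D
Decoded message: BDEDACDCD

BDEDACDCD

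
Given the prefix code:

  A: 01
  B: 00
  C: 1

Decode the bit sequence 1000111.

Read left to right; each codeword is recognised as soon as it completes (prefix code):
  1→C | 00→B | 01→A | 1→C | 1→C
Decoded message: CBACC

CBACC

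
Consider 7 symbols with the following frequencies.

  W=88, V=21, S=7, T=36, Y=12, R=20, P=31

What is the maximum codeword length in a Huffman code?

5

Merge the two lowest-weight nodes at each step:
S(7) + Y(12) → 19
19 + R(20) → 39
V(21) + P(31) → 52
T(36) + 39 → 75
52 + 75 → 127
W(88) + 127 → 215
The rarest symbols sit at the bottom; the longest codeword is 5 bits.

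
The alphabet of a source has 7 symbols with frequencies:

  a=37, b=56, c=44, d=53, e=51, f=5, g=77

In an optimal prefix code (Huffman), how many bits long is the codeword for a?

4

Repeatedly merge the two smallest:
merge f(5) and a(37): 42
merge 42 and c(44): 86
merge e(51) and d(53): 104
merge b(56) and g(77): 133
merge 86 and 104: 190
merge 133 and 190: 323
The subtree containing a is merged 4 times, so code length = 4.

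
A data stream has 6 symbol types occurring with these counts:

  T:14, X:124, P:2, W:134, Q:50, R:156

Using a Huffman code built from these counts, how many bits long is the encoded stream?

Merge the two smallest weights repeatedly:
P(2) + T(14) → 16
16 + Q(50) → 66
66 + X(124) → 190
W(134) + R(156) → 290
190 + 290 → 480
Total encoded bits = sum of merged weights = 16 + 66 + 190 + 290 + 480 = 1042.

1042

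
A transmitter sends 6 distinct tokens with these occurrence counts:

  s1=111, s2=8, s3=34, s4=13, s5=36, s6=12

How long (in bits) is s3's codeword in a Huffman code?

3

Repeatedly merge the two smallest:
combine s2(8), s6(12) → 20
combine s4(13), 20 → 33
combine 33, s3(34) → 67
combine s5(36), 67 → 103
combine 103, s1(111) → 214
s3's leaf is at depth 3, giving a 3-bit codeword.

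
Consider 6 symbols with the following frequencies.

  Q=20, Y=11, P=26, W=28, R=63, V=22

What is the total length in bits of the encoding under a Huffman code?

415

Greedily combine the two least-frequent nodes:
merge Y(11) and Q(20): 31
merge V(22) and P(26): 48
merge W(28) and 31: 59
merge 48 and 59: 107
merge R(63) and 107: 170
Total encoded bits = sum of merged weights = 31 + 48 + 59 + 107 + 170 = 415.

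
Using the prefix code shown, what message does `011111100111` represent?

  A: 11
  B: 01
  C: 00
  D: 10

BAADBA

Read left to right; each codeword is recognised as soon as it completes (prefix code):
  01→B | 11→A | 11→A | 10→D | 01→B | 11→A
Decoded message: BAADBA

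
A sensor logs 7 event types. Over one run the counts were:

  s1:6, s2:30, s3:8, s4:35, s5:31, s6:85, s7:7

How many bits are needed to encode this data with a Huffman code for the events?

470

Greedily combine the two least-frequent nodes:
merge s1(6) and s7(7): 13
merge s3(8) and 13: 21
merge 21 and s2(30): 51
merge s5(31) and s4(35): 66
merge 51 and 66: 117
merge s6(85) and 117: 202
The encoded length is the sum of every internal node's weight: 13 + 21 + 51 + 66 + 117 + 202 = 470 bits.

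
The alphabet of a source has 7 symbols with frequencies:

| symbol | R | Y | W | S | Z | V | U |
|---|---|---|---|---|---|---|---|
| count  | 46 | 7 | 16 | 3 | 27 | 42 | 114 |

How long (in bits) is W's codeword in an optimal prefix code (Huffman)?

Repeatedly merge the two smallest:
S(3) + Y(7) → 10
10 + W(16) → 26
26 + Z(27) → 53
V(42) + R(46) → 88
53 + 88 → 141
U(114) + 141 → 255
W sits 4 levels below the root, so its codeword is 4 bits.

4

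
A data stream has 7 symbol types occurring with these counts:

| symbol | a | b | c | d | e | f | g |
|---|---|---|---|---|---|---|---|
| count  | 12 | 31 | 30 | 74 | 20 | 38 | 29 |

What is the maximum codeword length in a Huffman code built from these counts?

Merge the two lowest-weight nodes at each step:
combine a(12), e(20) → 32
combine g(29), c(30) → 59
combine b(31), 32 → 63
combine f(38), 59 → 97
combine 63, d(74) → 137
combine 97, 137 → 234
Maximum depth reached is 4.

4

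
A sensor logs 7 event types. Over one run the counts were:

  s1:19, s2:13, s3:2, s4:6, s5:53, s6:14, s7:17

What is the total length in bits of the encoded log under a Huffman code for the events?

Build the Huffman tree bottom-up:
combine s3(2), s4(6) → 8
combine 8, s2(13) → 21
combine s6(14), s7(17) → 31
combine s1(19), 21 → 40
combine 31, 40 → 71
combine s5(53), 71 → 124
The encoded length is the sum of every internal node's weight: 8 + 21 + 31 + 40 + 71 + 124 = 295 bits.

295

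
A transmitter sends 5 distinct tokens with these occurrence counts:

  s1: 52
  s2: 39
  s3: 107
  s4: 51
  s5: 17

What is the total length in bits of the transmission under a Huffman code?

Merge the two smallest weights repeatedly:
merge s5(17) and s2(39): 56
merge s4(51) and s1(52): 103
merge 56 and 103: 159
merge s3(107) and 159: 266
Total encoded bits = sum of merged weights = 56 + 103 + 159 + 266 = 584.

584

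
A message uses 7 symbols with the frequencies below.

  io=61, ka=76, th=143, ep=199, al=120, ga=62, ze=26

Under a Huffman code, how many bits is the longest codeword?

4

Merge the two lowest-weight nodes at each step:
combine ze(26), io(61) → 87
combine ga(62), ka(76) → 138
combine 87, al(120) → 207
combine 138, th(143) → 281
combine ep(199), 207 → 406
combine 281, 406 → 687
The rarest symbols sit at the bottom; the longest codeword is 4 bits.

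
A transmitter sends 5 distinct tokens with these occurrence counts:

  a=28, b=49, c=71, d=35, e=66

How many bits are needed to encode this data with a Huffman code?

561

Merge the two smallest weights repeatedly:
merge a(28) and d(35): 63
merge b(49) and 63: 112
merge e(66) and c(71): 137
merge 112 and 137: 249
The encoded length is the sum of every internal node's weight: 63 + 112 + 137 + 249 = 561 bits.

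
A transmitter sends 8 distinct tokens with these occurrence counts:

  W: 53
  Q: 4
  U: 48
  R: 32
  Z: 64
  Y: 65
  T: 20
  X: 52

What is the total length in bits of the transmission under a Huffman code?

Build the Huffman tree bottom-up:
combine Q(4), T(20) → 24
combine 24, R(32) → 56
combine U(48), X(52) → 100
combine W(53), 56 → 109
combine Z(64), Y(65) → 129
combine 100, 109 → 209
combine 129, 209 → 338
Each symbol's bit-cost is frequency × depth; summing gives 965 bits (equivalently 24 + 56 + 100 + 109 + 129 + 209 + 338).

965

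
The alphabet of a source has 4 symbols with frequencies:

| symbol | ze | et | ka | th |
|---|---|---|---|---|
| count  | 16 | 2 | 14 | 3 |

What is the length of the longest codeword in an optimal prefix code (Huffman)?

3

Merge the two lowest-weight nodes at each step:
merge et(2) and th(3): 5
merge 5 and ka(14): 19
merge ze(16) and 19: 35
The first pair merged (et, th) ends up deepest, at depth 3.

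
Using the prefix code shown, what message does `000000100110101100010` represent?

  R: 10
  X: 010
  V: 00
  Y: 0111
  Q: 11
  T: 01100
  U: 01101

Read left to right; each codeword is recognised as soon as it completes (prefix code):
  00→V | 00→V | 00→V | 10→R | 01101→U | 01100→T | 010→X
Decoded message: VVVRUTX

VVVRUTX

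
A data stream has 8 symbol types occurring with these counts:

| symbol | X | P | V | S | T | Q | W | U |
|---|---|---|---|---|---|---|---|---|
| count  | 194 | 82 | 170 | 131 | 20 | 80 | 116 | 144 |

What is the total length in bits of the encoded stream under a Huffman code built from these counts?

Greedily combine the two least-frequent nodes:
combine T(20), Q(80) → 100
combine P(82), 100 → 182
combine W(116), S(131) → 247
combine U(144), V(170) → 314
combine 182, X(194) → 376
combine 247, 314 → 561
combine 376, 561 → 937
The encoded length is the sum of every internal node's weight: 100 + 182 + 247 + 314 + 376 + 561 + 937 = 2717 bits.

2717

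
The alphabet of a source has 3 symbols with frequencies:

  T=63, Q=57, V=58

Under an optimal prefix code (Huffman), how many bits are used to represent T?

1

Repeatedly merge the two smallest:
merge Q(57) and V(58): 115
merge T(63) and 115: 178
T is merged only at the final step, so code length = 1.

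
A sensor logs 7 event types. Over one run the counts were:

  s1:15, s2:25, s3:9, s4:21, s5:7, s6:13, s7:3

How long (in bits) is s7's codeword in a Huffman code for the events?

Huffman merges, smallest pair first:
combine s7(3), s5(7) → 10
combine s3(9), 10 → 19
combine s6(13), s1(15) → 28
combine 19, s4(21) → 40
combine s2(25), 28 → 53
combine 40, 53 → 93
s7 sits 4 levels below the root, so its codeword is 4 bits.

4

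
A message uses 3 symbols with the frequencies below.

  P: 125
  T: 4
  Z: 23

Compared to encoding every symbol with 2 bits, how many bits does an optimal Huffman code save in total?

Fixed-length: 2 bits × 152 symbols = 304 bits.
Huffman merges:
T(4) + Z(23) → 27
27 + P(125) → 152
Huffman total = 27 + 152 = 179 bits.
Saving = 304 − 179 = 125 bits.

125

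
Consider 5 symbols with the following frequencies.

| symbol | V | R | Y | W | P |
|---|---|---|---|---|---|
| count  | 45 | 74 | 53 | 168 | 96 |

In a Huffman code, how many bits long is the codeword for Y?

Huffman merges, smallest pair first:
merge V(45) and Y(53): 98
merge R(74) and P(96): 170
merge 98 and W(168): 266
merge 170 and 266: 436
Y's leaf is at depth 3, giving a 3-bit codeword.

3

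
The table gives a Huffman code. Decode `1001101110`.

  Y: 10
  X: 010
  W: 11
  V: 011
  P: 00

Read left to right; each codeword is recognised as soon as it completes (prefix code):
  10→Y | 011→V | 011→V | 10→Y
Decoded message: YVVY

YVVY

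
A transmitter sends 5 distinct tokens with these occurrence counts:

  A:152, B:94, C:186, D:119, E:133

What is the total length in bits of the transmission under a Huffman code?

1581

Build the Huffman tree bottom-up:
combine B(94), D(119) → 213
combine E(133), A(152) → 285
combine C(186), 213 → 399
combine 285, 399 → 684
Each symbol's bit-cost is frequency × depth; summing gives 1581 bits (equivalently 213 + 285 + 399 + 684).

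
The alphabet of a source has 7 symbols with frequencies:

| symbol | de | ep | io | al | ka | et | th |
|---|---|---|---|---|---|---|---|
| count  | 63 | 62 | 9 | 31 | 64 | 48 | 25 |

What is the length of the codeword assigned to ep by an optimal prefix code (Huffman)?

Repeatedly merge the two smallest:
combine io(9), th(25) → 34
combine al(31), 34 → 65
combine et(48), ep(62) → 110
combine de(63), ka(64) → 127
combine 65, 110 → 175
combine 127, 175 → 302
ep sits 3 levels below the root, so its codeword is 3 bits.

3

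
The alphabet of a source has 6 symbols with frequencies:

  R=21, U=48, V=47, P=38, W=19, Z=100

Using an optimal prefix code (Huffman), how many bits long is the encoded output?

Greedily combine the two least-frequent nodes:
combine W(19), R(21) → 40
combine P(38), 40 → 78
combine V(47), U(48) → 95
combine 78, 95 → 173
combine Z(100), 173 → 273
Total encoded bits = sum of merged weights = 40 + 78 + 95 + 173 + 273 = 659.

659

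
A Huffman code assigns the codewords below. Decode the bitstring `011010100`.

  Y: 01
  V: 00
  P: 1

YPYYV

Read left to right; each codeword is recognised as soon as it completes (prefix code):
  01→Y | 1→P | 01→Y | 01→Y | 00→V
Decoded message: YPYYV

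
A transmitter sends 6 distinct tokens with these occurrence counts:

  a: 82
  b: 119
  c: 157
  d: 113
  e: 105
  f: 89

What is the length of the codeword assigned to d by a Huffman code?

Huffman merges, smallest pair first:
a(82) + f(89) → 171
e(105) + d(113) → 218
b(119) + c(157) → 276
171 + 218 → 389
276 + 389 → 665
d sits 3 levels below the root, so its codeword is 3 bits.

3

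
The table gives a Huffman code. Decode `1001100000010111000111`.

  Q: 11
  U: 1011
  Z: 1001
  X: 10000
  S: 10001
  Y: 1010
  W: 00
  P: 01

Read left to right; each codeword is recognised as soon as it completes (prefix code):
  1001→Z | 10000→X | 00→W | 1011→U | 10001→S | 11→Q
Decoded message: ZXWUSQ

ZXWUSQ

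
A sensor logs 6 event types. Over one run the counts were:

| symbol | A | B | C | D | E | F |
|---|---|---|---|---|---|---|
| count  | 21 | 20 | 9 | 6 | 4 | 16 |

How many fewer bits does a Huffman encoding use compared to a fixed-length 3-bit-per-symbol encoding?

47

Fixed-length: 3 bits × 76 symbols = 228 bits.
Huffman merges:
E(4) + D(6) → 10
C(9) + 10 → 19
F(16) + 19 → 35
B(20) + A(21) → 41
35 + 41 → 76
Huffman total = 10 + 19 + 35 + 41 + 76 = 181 bits.
Saving = 228 − 181 = 47 bits.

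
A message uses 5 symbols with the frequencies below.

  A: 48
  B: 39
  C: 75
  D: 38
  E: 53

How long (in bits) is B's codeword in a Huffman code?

3

Huffman merges, smallest pair first:
merge D(38) and B(39): 77
merge A(48) and E(53): 101
merge C(75) and 77: 152
merge 101 and 152: 253
The subtree containing B is merged 3 times, so code length = 3.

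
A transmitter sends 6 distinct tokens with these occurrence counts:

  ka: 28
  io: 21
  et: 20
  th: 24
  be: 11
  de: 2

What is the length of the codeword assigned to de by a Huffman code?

4

Huffman merges, smallest pair first:
merge de(2) and be(11): 13
merge 13 and et(20): 33
merge io(21) and th(24): 45
merge ka(28) and 33: 61
merge 45 and 61: 106
de's leaf is at depth 4, giving a 4-bit codeword.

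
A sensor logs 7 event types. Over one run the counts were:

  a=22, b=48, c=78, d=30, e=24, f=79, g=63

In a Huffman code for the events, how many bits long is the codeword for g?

Huffman merges, smallest pair first:
combine a(22), e(24) → 46
combine d(30), 46 → 76
combine b(48), g(63) → 111
combine 76, c(78) → 154
combine f(79), 111 → 190
combine 154, 190 → 344
g's leaf is at depth 3, giving a 3-bit codeword.

3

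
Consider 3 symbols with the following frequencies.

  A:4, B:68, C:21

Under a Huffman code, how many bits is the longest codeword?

Merge the two lowest-weight nodes at each step:
combine A(4), C(21) → 25
combine 25, B(68) → 93
The rarest symbols sit at the bottom; the longest codeword is 2 bits.

2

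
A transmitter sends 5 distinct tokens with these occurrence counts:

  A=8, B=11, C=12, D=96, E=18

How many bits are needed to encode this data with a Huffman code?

Greedily combine the two least-frequent nodes:
combine A(8), B(11) → 19
combine C(12), E(18) → 30
combine 19, 30 → 49
combine 49, D(96) → 145
Total encoded bits = sum of merged weights = 19 + 30 + 49 + 145 = 243.

243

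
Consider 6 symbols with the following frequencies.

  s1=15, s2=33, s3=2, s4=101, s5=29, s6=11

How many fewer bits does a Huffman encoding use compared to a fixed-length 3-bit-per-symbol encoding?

194

Fixed-length: 3 bits × 191 symbols = 573 bits.
Huffman merges:
combine s3(2), s6(11) → 13
combine 13, s1(15) → 28
combine 28, s5(29) → 57
combine s2(33), 57 → 90
combine 90, s4(101) → 191
Huffman total = 13 + 28 + 57 + 90 + 191 = 379 bits.
Saving = 573 − 379 = 194 bits.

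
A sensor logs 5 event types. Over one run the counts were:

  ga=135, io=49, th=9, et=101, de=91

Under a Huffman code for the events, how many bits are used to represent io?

3

Huffman merges, smallest pair first:
merge th(9) and io(49): 58
merge 58 and de(91): 149
merge et(101) and ga(135): 236
merge 149 and 236: 385
The subtree containing io is merged 3 times, so code length = 3.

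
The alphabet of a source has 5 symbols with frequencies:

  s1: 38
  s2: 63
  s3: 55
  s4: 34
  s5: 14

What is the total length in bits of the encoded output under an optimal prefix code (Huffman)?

Merge the two smallest weights repeatedly:
merge s5(14) and s4(34): 48
merge s1(38) and 48: 86
merge s3(55) and s2(63): 118
merge 86 and 118: 204
Each symbol's bit-cost is frequency × depth; summing gives 456 bits (equivalently 48 + 86 + 118 + 204).

456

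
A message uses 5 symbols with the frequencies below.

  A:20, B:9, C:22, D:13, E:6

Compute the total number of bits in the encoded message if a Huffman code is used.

155

Build the Huffman tree bottom-up:
merge E(6) and B(9): 15
merge D(13) and 15: 28
merge A(20) and C(22): 42
merge 28 and 42: 70
The encoded length is the sum of every internal node's weight: 15 + 28 + 42 + 70 = 155 bits.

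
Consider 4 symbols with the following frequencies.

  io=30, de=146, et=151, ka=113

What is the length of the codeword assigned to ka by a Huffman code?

Build the tree from the bottom:
io(30) + ka(113) → 143
143 + de(146) → 289
et(151) + 289 → 440
ka sits 3 levels below the root, so its codeword is 3 bits.

3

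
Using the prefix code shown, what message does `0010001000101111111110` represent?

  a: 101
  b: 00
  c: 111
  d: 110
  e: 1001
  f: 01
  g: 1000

bggaccd

Read left to right; each codeword is recognised as soon as it completes (prefix code):
  00→b | 1000→g | 1000→g | 101→a | 111→c | 111→c | 110→d
Decoded message: bggaccd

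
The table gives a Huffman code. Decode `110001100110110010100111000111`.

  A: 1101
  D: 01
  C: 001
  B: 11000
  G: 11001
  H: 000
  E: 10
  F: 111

BGEGDCBF

Read left to right; each codeword is recognised as soon as it completes (prefix code):
  11000→B | 11001→G | 10→E | 11001→G | 01→D | 001→C | 11000→B | 111→F
Decoded message: BGEGDCBF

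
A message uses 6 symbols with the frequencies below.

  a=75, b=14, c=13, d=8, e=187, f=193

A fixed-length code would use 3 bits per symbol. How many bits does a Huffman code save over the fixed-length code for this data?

517

Fixed-length: 3 bits × 490 symbols = 1470 bits.
Huffman merges:
d(8) + c(13) → 21
b(14) + 21 → 35
35 + a(75) → 110
110 + e(187) → 297
f(193) + 297 → 490
Huffman total = 21 + 35 + 110 + 297 + 490 = 953 bits.
Saving = 1470 − 953 = 517 bits.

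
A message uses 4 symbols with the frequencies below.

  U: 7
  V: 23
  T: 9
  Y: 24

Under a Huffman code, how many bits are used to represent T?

Build the tree from the bottom:
U(7) + T(9) → 16
16 + V(23) → 39
Y(24) + 39 → 63
T's leaf is at depth 3, giving a 3-bit codeword.

3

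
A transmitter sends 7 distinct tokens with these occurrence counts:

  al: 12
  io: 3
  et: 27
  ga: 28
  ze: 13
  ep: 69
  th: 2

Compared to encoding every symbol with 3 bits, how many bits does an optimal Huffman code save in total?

116

Fixed-length: 3 bits × 154 symbols = 462 bits.
Huffman merges:
merge th(2) and io(3): 5
merge 5 and al(12): 17
merge ze(13) and 17: 30
merge et(27) and ga(28): 55
merge 30 and 55: 85
merge ep(69) and 85: 154
Huffman total = 5 + 17 + 30 + 55 + 85 + 154 = 346 bits.
Saving = 462 − 346 = 116 bits.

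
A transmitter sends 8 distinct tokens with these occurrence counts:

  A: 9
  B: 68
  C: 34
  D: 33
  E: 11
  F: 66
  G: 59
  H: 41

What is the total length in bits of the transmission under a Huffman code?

Merge the two smallest weights repeatedly:
merge A(9) and E(11): 20
merge 20 and D(33): 53
merge C(34) and H(41): 75
merge 53 and G(59): 112
merge F(66) and B(68): 134
merge 75 and 112: 187
merge 134 and 187: 321
Each symbol's bit-cost is frequency × depth; summing gives 902 bits (equivalently 20 + 53 + 75 + 112 + 134 + 187 + 321).

902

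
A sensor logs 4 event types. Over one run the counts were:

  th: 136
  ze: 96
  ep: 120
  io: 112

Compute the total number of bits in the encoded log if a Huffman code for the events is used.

928

Merge the two smallest weights repeatedly:
merge ze(96) and io(112): 208
merge ep(120) and th(136): 256
merge 208 and 256: 464
The encoded length is the sum of every internal node's weight: 208 + 256 + 464 = 928 bits.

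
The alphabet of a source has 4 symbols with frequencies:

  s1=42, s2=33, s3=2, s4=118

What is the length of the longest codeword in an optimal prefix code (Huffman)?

3

Merge the two lowest-weight nodes at each step:
merge s3(2) and s2(33): 35
merge 35 and s1(42): 77
merge 77 and s4(118): 195
The first pair merged (s3, s2) ends up deepest, at depth 3.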